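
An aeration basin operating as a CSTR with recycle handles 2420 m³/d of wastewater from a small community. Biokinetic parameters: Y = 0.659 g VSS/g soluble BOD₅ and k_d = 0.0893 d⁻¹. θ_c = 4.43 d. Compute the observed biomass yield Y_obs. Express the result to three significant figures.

Y_obs ≈ 0.472 g VSS/g soluble BOD₅

Correct the yield for decay: Y_obs = Y/(1 + k_d θ_c) = 0.659 / (1 + 0.0893 × 4.43) = 0.659 / 1.396 = 0.4722.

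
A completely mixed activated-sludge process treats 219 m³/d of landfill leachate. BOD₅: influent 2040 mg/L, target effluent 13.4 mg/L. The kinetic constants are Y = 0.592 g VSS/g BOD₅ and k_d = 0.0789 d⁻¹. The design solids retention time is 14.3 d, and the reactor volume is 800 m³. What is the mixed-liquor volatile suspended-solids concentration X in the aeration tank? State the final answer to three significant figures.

X = Y·Q·ΔS·θ_c / [V·(1 + k_d θ_c)] = 0.592 × 219 × (2040 − 13.4) × 14.3 / [800 × (1 + 0.0789 × 14.3)] = 2207 mg/L.

X ≈ 2210 mg/L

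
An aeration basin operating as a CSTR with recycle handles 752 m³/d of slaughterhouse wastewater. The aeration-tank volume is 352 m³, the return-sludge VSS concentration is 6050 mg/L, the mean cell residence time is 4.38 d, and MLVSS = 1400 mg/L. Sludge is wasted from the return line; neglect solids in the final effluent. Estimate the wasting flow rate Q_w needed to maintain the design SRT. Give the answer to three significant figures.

Wasting from the return line (neglecting effluent solids): Q_w = V·X / (θ_c·X_r) = 352.0 × 1400 / (4.38 × 6050) = 18.60 m³/d.

Q_w ≈ 18.6 m³/d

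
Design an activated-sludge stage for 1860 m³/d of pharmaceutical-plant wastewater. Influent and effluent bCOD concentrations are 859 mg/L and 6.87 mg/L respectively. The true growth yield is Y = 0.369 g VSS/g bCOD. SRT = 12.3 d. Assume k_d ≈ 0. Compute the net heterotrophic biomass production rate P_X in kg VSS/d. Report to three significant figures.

No decay correction is needed, so Y_obs = Y = 0.369.
Substrate removed = Q·(S₀ − S) = 1860 m³/d × (859 − 6.87) g/m³ = 1.58×10^6 g/d = 1585 kg/d.
Net biomass production P_X = Y_obs × Q·(S₀ − S) = 0.3690 × 1585 = 584.9 kg VSS/d.

P_X ≈ 585 kg VSS/d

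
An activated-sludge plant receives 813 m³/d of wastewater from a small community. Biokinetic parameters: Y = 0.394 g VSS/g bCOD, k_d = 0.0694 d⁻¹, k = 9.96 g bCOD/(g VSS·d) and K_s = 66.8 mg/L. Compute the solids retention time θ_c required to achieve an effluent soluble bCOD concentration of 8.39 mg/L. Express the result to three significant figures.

Specific growth rate at S = 8.39 mg/L: μ = YkS/(K_s+S) = 0.394·9.96·8.39/(66.8+8.39) = 0.4379 d⁻¹.
Then 1/θ_c = μ − k_d = 0.4379 − 0.0694 = 0.3685 d⁻¹, giving θ_c = 2.714 d.

θ_c ≈ 2.71 d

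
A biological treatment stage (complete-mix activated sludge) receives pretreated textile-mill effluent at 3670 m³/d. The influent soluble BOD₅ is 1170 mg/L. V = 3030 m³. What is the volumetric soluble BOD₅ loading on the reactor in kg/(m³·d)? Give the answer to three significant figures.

Volumetric loading L_v = Q·S₀ / V = 3670 × 1170 g/m³ / 3030 m³ = 1417 g/(m³·d) = 1.417 kg soluble BOD₅/(m³·d).

L_v ≈ 1.42 kg soluble BOD₅/(m³·d)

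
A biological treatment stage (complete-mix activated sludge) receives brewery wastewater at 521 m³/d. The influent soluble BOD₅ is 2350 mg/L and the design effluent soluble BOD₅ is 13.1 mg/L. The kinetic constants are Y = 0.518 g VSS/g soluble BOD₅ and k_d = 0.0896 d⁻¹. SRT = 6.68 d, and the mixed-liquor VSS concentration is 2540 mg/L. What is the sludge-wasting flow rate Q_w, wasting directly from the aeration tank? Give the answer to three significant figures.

From the SRT design equation V = Y Q (S₀−S) θ_c / [X (1 + k_d θ_c)] = 0.518 × 521 × (2350 − 13.1) × 6.68 / [2540 × (1 + 0.0896 × 6.68)] = 4.21×10^6 / 4060 = 1038 m³.
Wasting from the aeration tank: Q_w = V / θ_c = 1038 / 6.68 = 155.3 m³/d.

Q_w ≈ 155 m³/d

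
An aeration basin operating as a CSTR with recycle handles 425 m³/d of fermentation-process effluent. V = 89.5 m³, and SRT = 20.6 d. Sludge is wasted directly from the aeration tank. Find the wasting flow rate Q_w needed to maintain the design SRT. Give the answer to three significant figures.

Wasting from the aeration tank: Q_w = V / θ_c = 89.50 / 20.6 = 4.345 m³/d.

Q_w ≈ 4.34 m³/d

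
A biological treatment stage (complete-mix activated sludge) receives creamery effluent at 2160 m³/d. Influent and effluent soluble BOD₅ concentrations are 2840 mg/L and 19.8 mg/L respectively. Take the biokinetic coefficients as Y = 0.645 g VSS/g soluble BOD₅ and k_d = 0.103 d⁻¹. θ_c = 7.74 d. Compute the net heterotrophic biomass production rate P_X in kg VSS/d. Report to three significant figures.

The observed yield is Y_obs = Y/(1 + k_d·θ_c) = 0.645 / (1 + 0.103 × 7.74) = 0.645 / 1.797 = 0.3589 g VSS per g soluble BOD₅ removed.
Substrate removed = Q·(S₀ − S) = 2160 m³/d × (2840 − 19.8) g/m³ = 6.09×10^6 g/d = 6092 kg/d.
Biomass produced: P_X = Y_obs·Q·ΔS = 0.3589 × 6092 ≈ 2186 kg VSS/d.

P_X ≈ 2190 kg VSS/d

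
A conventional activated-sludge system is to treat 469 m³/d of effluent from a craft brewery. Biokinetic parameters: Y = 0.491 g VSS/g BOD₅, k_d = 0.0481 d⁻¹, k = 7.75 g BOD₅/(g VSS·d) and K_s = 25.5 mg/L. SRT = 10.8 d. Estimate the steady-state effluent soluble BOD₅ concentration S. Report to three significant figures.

Effluent substrate depends only on kinetics and SRT: S = K_s(1 + k_d θ_c) / [θ_c(Yk − k_d) − 1] = 25.5 × (1 + 0.0481 × 10.8) / [10.8 × (0.491 × 7.75 − 0.0481) − 1] = 38.75 / 39.58 = 0.9790 mg/L.

S ≈ 0.979 mg/L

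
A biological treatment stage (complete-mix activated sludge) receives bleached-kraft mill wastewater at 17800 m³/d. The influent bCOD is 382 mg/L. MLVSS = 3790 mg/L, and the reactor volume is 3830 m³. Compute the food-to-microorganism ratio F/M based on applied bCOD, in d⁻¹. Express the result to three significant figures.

F/M ≈ 0.468 d⁻¹

F/M = applied load / biomass = Q·S₀/(V·X) = 17800 × 382 / (3830 × 3790) = 0.4684 d⁻¹.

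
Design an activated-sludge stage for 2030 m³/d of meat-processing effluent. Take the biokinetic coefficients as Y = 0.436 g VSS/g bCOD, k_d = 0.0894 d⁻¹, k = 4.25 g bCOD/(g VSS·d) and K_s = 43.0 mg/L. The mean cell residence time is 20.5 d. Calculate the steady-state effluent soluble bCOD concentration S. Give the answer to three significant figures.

From the Monod/SRT balance for a CMAS, S = K_s·(1+k_d θ_c)/[θ_c·(Y k − k_d) − 1] = 43.0 × (1 + 0.0894 × 20.5) / [20.5 × (0.436 × 4.25 − 0.0894) − 1] = 121.8 / 35.15 = 3.465 mg/L.

S ≈ 3.46 mg/L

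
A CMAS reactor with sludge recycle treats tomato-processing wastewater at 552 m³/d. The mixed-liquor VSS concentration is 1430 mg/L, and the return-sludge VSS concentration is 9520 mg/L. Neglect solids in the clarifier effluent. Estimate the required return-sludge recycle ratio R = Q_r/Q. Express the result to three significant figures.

R = Q_r/Q = X/(X_r − X) = 1430 / (9520 − 1430) = 0.1768.

R ≈ 0.177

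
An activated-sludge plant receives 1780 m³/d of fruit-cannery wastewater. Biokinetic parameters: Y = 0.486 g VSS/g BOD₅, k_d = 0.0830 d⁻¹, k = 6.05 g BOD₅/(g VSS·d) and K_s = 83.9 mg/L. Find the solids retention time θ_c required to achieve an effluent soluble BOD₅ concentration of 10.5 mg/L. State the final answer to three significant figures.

From 1/θ_c = Y·k·S/(K_s + S) − k_d: Y·k·S/(K_s+S) = 0.486 × 6.05 × 10.5 / (83.9 + 10.5) = 0.3270 d⁻¹.
θ_c = 1/(μ − k_d) = 1/(0.3270 − 0.0830) = 1/0.2440 = 4.098 d.

θ_c ≈ 4.10 d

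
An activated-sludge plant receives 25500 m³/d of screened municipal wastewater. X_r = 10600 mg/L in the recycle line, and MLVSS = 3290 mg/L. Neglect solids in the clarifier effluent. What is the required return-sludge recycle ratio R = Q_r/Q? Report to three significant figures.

R ≈ 0.450

Solids balance on the clarifier gives (1+R)X = R·X_r, so R = X/(X_r − X) = 3290 / (10600 − 3290) = 0.4501.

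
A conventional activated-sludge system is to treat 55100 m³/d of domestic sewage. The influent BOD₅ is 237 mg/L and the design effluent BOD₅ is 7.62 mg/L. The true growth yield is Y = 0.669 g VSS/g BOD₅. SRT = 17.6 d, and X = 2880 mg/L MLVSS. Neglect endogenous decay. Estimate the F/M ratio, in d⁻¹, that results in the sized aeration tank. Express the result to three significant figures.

F/M ≈ 0.0878 d⁻¹

V·X = Y·Q·ΔS·θ_c gives V = 0.669 × 55100 × (237 − 7.62) × 17.6 / 2880 = 51672 m³.
F/M = applied load / biomass = Q·S₀/(V·X) = 55100 × 237 / (51672 × 2880) = 0.08775 d⁻¹.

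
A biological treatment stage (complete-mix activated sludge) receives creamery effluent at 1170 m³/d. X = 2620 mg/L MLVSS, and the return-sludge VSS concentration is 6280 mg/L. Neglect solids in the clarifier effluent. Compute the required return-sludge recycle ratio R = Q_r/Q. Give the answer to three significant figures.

Solids balance on the clarifier gives (1+R)X = R·X_r, so R = X/(X_r − X) = 2620 / (6280 − 2620) = 0.7158.

R ≈ 0.716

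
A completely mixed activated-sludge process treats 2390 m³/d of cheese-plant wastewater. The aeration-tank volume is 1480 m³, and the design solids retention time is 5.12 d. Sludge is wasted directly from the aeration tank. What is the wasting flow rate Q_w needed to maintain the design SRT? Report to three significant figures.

With mixed-liquor wasting, θ_c = V/Q_w, so Q_w = V/θ_c = 1480/5.12 = 289.1 m³/d.

Q_w ≈ 289 m³/d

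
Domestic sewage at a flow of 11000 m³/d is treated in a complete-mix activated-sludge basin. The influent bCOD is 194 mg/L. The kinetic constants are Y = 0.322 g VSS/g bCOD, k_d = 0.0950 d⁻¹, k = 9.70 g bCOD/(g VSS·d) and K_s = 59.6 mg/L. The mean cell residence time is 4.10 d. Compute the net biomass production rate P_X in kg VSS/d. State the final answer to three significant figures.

P_X ≈ 476 kg VSS/d

From the Monod/SRT balance for a CMAS, S = K_s·(1+k_d θ_c)/[θ_c·(Y k − k_d) − 1] = 59.6 × (1 + 0.0950 × 4.10) / [4.10 × (0.322 × 9.70 − 0.0950) − 1] = 82.81 / 11.42 = 7.254 mg/L.
Correct the yield for decay: Y_obs = Y/(1 + k_d θ_c) = 0.322 / (1 + 0.0950 × 4.10) = 0.322 / 1.389 = 0.2317.
Mass of bCOD removed per day: Q(S₀ − S) = 11000 × 186.8 g/m³ = 2054 kg/d.
So the net sludge growth is P_X = 0.2317 × 2054 = 476.0 kg VSS/d.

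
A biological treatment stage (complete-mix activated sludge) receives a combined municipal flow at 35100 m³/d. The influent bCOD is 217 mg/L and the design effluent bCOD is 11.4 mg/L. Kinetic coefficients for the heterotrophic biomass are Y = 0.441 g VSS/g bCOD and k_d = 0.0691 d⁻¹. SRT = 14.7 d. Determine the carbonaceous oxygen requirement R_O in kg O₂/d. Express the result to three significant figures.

Y_obs = Y / (1 + k_d θ_c) = 0.441 / (1 + 0.0691 × 14.7) = 0.441 / 2.016 = 0.2188.
Q·(S₀ − S) = 35100 × (217 − 11.4) × 10⁻³ = 7217 kg/d removed.
Net sludge production P_X = 0.2188 × 7217 = 1579 kg VSS/d.
R_O = Q·(S₀ − S) − 1.42·P_X = 7217 − 1.42 × 1579 = 4975 kg O₂/d.

R_O ≈ 4970 kg O₂/d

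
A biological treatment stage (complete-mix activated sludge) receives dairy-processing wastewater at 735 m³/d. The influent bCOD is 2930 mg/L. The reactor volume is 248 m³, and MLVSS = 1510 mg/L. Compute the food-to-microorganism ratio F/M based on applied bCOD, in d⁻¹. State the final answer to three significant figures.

F/M ≈ 5.75 d⁻¹

Food-to-microorganism ratio F/M = Q S₀ / (V X) = 735 × 2930 / (248.0 × 1510) = 5.751 d⁻¹.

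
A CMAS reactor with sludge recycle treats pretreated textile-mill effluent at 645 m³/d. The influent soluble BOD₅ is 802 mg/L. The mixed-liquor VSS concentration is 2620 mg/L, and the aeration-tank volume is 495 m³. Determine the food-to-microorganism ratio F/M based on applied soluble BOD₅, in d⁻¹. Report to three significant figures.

F/M = Q·S₀ / (V·X) = 645 × 802 / (495.0 × 2620) = 0.3989 g soluble BOD₅·(g VSS·d)⁻¹.

F/M ≈ 0.399 d⁻¹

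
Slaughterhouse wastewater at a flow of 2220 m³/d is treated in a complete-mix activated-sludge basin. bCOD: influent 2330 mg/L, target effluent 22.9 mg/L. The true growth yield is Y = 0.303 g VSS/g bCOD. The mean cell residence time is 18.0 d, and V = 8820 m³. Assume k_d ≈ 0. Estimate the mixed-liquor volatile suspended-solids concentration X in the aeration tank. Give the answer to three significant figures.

X = Y·Q·ΔS·θ_c / V = 0.303 × 2220 × (2330 − 22.9) × 18.0 / 8820 = 3167 mg/L.

X ≈ 3170 mg/L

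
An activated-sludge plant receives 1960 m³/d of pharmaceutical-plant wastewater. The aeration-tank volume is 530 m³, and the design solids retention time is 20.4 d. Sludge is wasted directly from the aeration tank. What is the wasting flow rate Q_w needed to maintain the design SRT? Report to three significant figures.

Q_w ≈ 26.0 m³/d

With mixed-liquor wasting, θ_c = V/Q_w, so Q_w = V/θ_c = 530.0/20.4 = 25.98 m³/d.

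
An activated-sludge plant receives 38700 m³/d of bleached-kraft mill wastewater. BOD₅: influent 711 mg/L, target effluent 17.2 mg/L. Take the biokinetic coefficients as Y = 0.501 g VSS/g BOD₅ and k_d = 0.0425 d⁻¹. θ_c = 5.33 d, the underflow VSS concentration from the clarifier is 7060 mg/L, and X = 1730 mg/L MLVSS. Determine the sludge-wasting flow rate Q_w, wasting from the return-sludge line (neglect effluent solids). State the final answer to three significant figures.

Steady-state biomass mass balance: V·X·(1 + k_d·θ_c) = Y·Q·(S₀ − S)·θ_c, so V = 0.501 × 38700 × (711 − 17.2) × 5.33 / [1730 × (1 + 0.0425 × 5.33)] = 7.17×10^7 / 2122 = 33790 m³.
Q_w = (V·X)/(θ_c X_r) = 33790 × 1730 / (5.33 × 7060) = 1553 m³/d.

Q_w ≈ 1550 m³/d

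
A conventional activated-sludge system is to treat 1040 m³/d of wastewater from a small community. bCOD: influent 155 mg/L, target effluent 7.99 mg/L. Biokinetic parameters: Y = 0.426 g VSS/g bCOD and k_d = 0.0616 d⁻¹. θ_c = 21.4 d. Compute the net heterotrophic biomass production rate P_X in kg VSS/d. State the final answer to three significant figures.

P_X ≈ 28.1 kg VSS/d

Y_obs = Y / (1 + k_d θ_c) = 0.426 / (1 + 0.0616 × 21.4) = 0.426 / 2.318 = 0.1838.
ΔS = 155 − 7.99 = 147.0 mg/L, so the substrate removal rate is 1040 × 147.0/1000 = 152.9 kg bCOD/d.
P_X = Y_obs · Q(S₀ − S) = 0.1838 × 152.9 = 28.10 kg VSS/d.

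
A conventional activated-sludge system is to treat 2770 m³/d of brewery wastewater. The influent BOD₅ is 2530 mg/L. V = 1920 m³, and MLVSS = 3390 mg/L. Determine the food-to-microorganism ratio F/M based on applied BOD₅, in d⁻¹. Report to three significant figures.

F/M ≈ 1.08 d⁻¹

F/M = applied load / biomass = Q·S₀/(V·X) = 2770 × 2530 / (1920 × 3390) = 1.077 d⁻¹.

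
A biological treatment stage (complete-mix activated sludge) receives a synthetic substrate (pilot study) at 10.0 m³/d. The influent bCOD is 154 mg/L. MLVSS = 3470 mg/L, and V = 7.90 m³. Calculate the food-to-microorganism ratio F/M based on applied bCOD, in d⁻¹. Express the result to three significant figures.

F/M ≈ 0.0562 d⁻¹

Food-to-microorganism ratio F/M = Q S₀ / (V X) = 10.0 × 154 / (7.900 × 3470) = 0.05618 d⁻¹.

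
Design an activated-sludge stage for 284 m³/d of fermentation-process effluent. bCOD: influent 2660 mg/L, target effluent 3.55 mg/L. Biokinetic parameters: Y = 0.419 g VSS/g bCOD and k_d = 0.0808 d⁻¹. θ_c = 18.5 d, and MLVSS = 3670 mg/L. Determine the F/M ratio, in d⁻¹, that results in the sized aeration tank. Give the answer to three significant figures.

Rearranging the biomass balance for a CMAS with decay, V = Y·Q·ΔS·θ_c / [X·(1+k_d θ_c)] = 0.419 × 284 × (2660 − 3.55) × 18.5 / [3670 × (1 + 0.0808 × 18.5)] = 5.85×10^6 / 9156 = 638.7 m³.
Food-to-microorganism ratio F/M = Q S₀ / (V X) = 284 × 2660 / (638.7 × 3670) = 0.3223 d⁻¹.

F/M ≈ 0.322 d⁻¹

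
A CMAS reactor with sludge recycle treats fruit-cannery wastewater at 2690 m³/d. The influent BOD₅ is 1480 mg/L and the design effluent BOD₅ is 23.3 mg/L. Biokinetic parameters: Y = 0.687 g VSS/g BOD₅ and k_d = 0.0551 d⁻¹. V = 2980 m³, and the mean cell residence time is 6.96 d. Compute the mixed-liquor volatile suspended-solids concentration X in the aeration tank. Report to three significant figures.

Solving the biomass balance for X: X = Y Q (S₀−S) θ_c / [V (1+k_d θ_c)] = 0.687 × 2690 × (1480 − 23.3) × 6.96 / [2980 × (1 + 0.0551 × 6.96)] = 4545 mg/L.

X ≈ 4540 mg/L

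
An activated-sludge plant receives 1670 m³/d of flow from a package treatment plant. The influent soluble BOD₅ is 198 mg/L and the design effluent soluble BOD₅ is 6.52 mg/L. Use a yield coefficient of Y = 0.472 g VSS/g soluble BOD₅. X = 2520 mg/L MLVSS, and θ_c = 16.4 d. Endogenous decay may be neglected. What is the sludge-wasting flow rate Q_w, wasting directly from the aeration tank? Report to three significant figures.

Biomass mass balance (decay neglected): V·X = Y·Q·(S₀ − S)·θ_c, so V = 0.472 × 1670 × (198 − 6.52) × 16.4 / 2520 = 982.3 m³.
With mixed-liquor wasting, θ_c = V/Q_w, so Q_w = V/θ_c = 982.3/16.4 = 59.89 m³/d.

Q_w ≈ 59.9 m³/d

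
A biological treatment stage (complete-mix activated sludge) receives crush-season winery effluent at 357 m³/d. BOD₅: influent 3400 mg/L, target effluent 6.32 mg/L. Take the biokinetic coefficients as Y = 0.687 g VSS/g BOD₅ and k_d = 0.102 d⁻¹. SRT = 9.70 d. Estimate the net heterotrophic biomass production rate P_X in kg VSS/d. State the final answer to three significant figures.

Correct the yield for decay: Y_obs = Y/(1 + k_d θ_c) = 0.687 / (1 + 0.102 × 9.70) = 0.687 / 1.989 = 0.3453.
Substrate removed = Q·(S₀ − S) = 357 m³/d × (3400 − 6.32) g/m³ = 1.21×10^6 g/d = 1212 kg/d.
Net biomass production P_X = Y_obs × Q·(S₀ − S) = 0.3453 × 1212 = 418.4 kg VSS/d.

P_X ≈ 418 kg VSS/d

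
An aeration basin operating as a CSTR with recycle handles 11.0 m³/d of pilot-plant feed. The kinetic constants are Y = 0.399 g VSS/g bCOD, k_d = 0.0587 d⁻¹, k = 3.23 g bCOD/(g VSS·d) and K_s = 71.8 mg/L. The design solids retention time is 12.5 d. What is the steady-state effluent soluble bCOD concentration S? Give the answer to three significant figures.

S ≈ 8.66 mg/L

For a completely mixed reactor with recycle the Lawrence–McCarty relation gives S = K_s·(1 + k_d·θ_c) / [θ_c·(Y·k − k_d) − 1] = 71.8 × (1 + 0.0587 × 12.5) / [12.5 × (0.399 × 3.23 − 0.0587) − 1] = 124.5 / 14.38 = 8.659 mg/L.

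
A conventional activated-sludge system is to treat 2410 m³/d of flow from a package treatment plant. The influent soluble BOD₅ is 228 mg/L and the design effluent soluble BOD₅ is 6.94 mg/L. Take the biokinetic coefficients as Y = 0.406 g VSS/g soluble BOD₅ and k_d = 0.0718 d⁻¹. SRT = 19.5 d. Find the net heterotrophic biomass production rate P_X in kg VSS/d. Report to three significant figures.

P_X ≈ 90.1 kg VSS/d

Y_obs = Y / (1 + k_d θ_c) = 0.406 / (1 + 0.0718 × 19.5) = 0.406 / 2.400 = 0.1692.
Substrate removed = Q·(S₀ − S) = 2410 m³/d × (228 − 6.94) g/m³ = 5.33×10^5 g/d = 532.8 kg/d.
So the net sludge growth is P_X = 0.1692 × 532.8 = 90.12 kg VSS/d.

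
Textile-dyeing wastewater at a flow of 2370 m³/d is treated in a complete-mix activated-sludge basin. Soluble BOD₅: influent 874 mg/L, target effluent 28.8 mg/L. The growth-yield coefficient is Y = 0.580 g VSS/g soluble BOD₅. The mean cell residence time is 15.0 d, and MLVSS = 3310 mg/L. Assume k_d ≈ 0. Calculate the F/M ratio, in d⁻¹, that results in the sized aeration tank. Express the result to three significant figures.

With k_d = 0 the design equation reduces to V = Y Q (S₀−S) θ_c / X = 0.580 × 2370 × (874 − 28.8) × 15.0 / 3310 = 5265 m³.
F/M = applied load / biomass = Q·S₀/(V·X) = 2370 × 874 / (5265 × 3310) = 0.1189 d⁻¹.

F/M ≈ 0.119 d⁻¹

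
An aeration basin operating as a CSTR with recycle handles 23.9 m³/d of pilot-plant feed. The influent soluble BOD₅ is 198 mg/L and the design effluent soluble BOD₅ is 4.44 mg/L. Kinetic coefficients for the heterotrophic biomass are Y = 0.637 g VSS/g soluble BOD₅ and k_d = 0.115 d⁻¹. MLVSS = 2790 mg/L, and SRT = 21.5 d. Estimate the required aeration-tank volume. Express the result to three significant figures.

Rearranging the biomass balance for a CMAS with decay, V = Y·Q·ΔS·θ_c / [X·(1+k_d θ_c)] = 0.637 × 23.9 × (198 − 4.44) × 21.5 / [2790 × (1 + 0.115 × 21.5)] = 6.34×10^4 / 9688 = 6.540 m³.

V ≈ 6.54 m³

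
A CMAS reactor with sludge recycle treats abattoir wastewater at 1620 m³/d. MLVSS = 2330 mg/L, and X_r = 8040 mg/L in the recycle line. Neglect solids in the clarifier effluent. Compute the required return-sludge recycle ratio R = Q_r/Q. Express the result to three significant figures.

Mass balance around the secondary clarifier (neglecting effluent solids): R = X / (X_r − X) = 2330 / (8040 − 2330) = 0.4081.

R ≈ 0.408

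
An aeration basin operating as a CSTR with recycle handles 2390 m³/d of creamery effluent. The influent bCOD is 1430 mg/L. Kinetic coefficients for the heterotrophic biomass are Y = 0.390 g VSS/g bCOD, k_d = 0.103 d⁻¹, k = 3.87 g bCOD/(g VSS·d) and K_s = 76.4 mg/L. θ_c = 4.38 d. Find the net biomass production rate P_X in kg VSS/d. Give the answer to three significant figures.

P_X ≈ 905 kg VSS/d

Effluent substrate depends only on kinetics and SRT: S = K_s(1 + k_d θ_c) / [θ_c(Yk − k_d) − 1] = 76.4 × (1 + 0.103 × 4.38) / [4.38 × (0.390 × 3.87 − 0.103) − 1] = 110.9 / 5.160 = 21.49 mg/L.
The observed yield is Y_obs = Y/(1 + k_d·θ_c) = 0.390 / (1 + 0.103 × 4.38) = 0.390 / 1.451 = 0.2688 g VSS per g bCOD removed.
Q·(S₀ − S) = 2390 × (1430 − 21.5) × 10⁻³ = 3366 kg/d removed.
P_X = Y_obs · Q(S₀ − S) = 0.2688 × 3366 = 904.7 kg VSS/d.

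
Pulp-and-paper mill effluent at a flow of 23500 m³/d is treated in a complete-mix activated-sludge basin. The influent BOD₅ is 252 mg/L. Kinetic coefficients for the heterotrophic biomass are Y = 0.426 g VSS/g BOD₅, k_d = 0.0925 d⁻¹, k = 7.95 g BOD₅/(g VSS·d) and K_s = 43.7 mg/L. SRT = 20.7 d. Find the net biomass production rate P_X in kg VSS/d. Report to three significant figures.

P_X ≈ 859 kg VSS/d

For a completely mixed reactor with recycle the Lawrence–McCarty relation gives S = K_s·(1 + k_d·θ_c) / [θ_c·(Y·k − k_d) − 1] = 43.7 × (1 + 0.0925 × 20.7) / [20.7 × (0.426 × 7.95 − 0.0925) − 1] = 127.4 / 67.19 = 1.896 mg/L.
The observed yield is Y_obs = Y/(1 + k_d·θ_c) = 0.426 / (1 + 0.0925 × 20.7) = 0.426 / 2.915 = 0.1462 g VSS per g BOD₅ removed.
ΔS = 252 − 1.90 = 250.1 mg/L, so the substrate removal rate is 23500 × 250.1/1000 = 5877 kg BOD₅/d.
Net biomass production P_X = Y_obs × Q·(S₀ − S) = 0.1462 × 5877 = 859.0 kg VSS/d.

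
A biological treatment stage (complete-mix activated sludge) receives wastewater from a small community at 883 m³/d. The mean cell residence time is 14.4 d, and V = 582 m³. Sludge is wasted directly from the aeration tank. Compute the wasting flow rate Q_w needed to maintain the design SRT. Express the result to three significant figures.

For wasting at MLVSS concentration, Q_w = V/θ_c = 582.0/14.4 = 40.42 m³/d.

Q_w ≈ 40.4 m³/d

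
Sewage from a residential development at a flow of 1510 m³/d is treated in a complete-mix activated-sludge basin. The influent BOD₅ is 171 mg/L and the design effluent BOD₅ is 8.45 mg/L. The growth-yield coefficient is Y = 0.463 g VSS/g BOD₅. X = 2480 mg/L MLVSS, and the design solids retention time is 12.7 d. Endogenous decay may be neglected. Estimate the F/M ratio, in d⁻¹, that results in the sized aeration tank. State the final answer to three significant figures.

With k_d = 0 the design equation reduces to V = Y Q (S₀−S) θ_c / X = 0.463 × 1510 × (171 − 8.45) × 12.7 / 2480 = 582.0 m³.
Food-to-microorganism ratio F/M = Q S₀ / (V X) = 1510 × 171 / (582.0 × 2480) = 0.1789 d⁻¹.

F/M ≈ 0.179 d⁻¹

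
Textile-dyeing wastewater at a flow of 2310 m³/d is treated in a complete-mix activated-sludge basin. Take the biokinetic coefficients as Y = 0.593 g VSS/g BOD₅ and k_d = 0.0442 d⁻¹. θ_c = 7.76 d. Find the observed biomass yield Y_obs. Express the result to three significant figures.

The observed yield is Y_obs = Y/(1 + k_d·θ_c) = 0.593 / (1 + 0.0442 × 7.76) = 0.593 / 1.343 = 0.4416 g VSS per g BOD₅ removed.

Y_obs ≈ 0.442 g VSS/g BOD₅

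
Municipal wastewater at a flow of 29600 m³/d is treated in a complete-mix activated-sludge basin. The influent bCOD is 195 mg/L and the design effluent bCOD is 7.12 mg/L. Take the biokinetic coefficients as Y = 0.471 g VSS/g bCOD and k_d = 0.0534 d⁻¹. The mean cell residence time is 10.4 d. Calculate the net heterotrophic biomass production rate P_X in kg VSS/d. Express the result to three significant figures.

P_X ≈ 1680 kg VSS/d

Y_obs = Y / (1 + k_d θ_c) = 0.471 / (1 + 0.0534 × 10.4) = 0.471 / 1.555 = 0.3028.
Substrate removed = Q·(S₀ − S) = 29600 m³/d × (195 − 7.12) g/m³ = 5.56×10^6 g/d = 5561 kg/d.
Biomass produced: P_X = Y_obs·Q·ΔS = 0.3028 × 5561 ≈ 1684 kg VSS/d.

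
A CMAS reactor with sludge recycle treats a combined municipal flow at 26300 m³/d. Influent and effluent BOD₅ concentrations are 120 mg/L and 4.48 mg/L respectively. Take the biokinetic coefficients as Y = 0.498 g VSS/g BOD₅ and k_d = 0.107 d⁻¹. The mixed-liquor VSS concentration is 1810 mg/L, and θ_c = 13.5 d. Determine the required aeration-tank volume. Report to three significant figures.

V ≈ 4620 m³

Rearranging the biomass balance for a CMAS with decay, V = Y·Q·ΔS·θ_c / [X·(1+k_d θ_c)] = 0.498 × 26300 × (120 − 4.48) × 13.5 / [1810 × (1 + 0.107 × 13.5)] = 2.04×10^7 / 4425 = 4616 m³.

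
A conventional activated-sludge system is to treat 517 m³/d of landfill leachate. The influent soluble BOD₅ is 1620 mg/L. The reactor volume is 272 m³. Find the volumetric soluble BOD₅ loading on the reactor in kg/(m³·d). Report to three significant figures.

Volumetric loading L_v = Q·S₀ / V = 517 × 1620 g/m³ / 272.0 m³ = 3079 g/(m³·d) = 3.079 kg soluble BOD₅/(m³·d).

L_v ≈ 3.08 kg soluble BOD₅/(m³·d)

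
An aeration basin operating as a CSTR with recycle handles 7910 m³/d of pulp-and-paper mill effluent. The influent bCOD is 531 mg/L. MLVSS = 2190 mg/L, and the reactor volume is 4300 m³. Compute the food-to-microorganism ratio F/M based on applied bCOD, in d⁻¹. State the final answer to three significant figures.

Food-to-microorganism ratio F/M = Q S₀ / (V X) = 7910 × 531 / (4300 × 2190) = 0.4460 d⁻¹.

F/M ≈ 0.446 d⁻¹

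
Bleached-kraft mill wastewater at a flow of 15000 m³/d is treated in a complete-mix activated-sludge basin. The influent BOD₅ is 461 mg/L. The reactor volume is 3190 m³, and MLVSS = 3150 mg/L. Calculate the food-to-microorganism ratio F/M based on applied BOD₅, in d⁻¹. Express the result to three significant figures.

F/M ≈ 0.688 d⁻¹

F/M = applied load / biomass = Q·S₀/(V·X) = 15000 × 461 / (3190 × 3150) = 0.6882 d⁻¹.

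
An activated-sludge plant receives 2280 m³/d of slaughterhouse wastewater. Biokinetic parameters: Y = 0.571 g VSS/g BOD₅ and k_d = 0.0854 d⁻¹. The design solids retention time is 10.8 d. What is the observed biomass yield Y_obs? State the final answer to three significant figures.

Correct the yield for decay: Y_obs = Y/(1 + k_d θ_c) = 0.571 / (1 + 0.0854 × 10.8) = 0.571 / 1.922 = 0.2970.

Y_obs ≈ 0.297 g VSS/g BOD₅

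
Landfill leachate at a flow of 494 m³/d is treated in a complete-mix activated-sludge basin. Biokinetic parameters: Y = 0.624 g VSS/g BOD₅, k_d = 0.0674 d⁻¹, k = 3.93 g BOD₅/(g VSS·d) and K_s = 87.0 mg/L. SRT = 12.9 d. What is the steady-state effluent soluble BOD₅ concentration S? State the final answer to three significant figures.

Effluent substrate depends only on kinetics and SRT: S = K_s(1 + k_d θ_c) / [θ_c(Yk − k_d) − 1] = 87.0 × (1 + 0.0674 × 12.9) / [12.9 × (0.624 × 3.93 − 0.0674) − 1] = 162.6 / 29.77 = 5.464 mg/L.

S ≈ 5.46 mg/L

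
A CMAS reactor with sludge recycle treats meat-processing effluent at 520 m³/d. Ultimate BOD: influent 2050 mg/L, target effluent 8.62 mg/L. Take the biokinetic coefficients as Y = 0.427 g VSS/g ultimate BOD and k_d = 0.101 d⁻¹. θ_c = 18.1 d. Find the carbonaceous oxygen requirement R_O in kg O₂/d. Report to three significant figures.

R_O ≈ 834 kg O₂/d

Correct the yield for decay: Y_obs = Y/(1 + k_d θ_c) = 0.427 / (1 + 0.101 × 18.1) = 0.427 / 2.828 = 0.1510.
Mass of ultimate BOD removed per day: Q(S₀ − S) = 520 × 2041 g/m³ = 1062 kg/d.
Net sludge production P_X = 0.1510 × 1062 = 160.3 kg VSS/d.
Carbonaceous O₂ demand = substrate oxidised − cell-mass equivalent = 1062 − 1.42 × 160.3 = 833.9 kg O₂/d.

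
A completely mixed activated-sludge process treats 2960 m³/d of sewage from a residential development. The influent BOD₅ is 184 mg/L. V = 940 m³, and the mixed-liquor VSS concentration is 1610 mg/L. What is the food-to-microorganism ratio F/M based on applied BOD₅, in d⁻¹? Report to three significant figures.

F/M ≈ 0.360 d⁻¹

F/M = Q·S₀ / (V·X) = 2960 × 184 / (940.0 × 1610) = 0.3599 g BOD₅·(g VSS·d)⁻¹.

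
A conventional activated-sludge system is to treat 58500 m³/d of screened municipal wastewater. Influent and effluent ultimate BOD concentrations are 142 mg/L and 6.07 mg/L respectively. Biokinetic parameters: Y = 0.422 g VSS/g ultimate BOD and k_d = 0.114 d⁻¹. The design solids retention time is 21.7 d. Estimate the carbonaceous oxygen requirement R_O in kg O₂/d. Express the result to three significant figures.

Y_obs = Y / (1 + k_d θ_c) = 0.422 / (1 + 0.114 × 21.7) = 0.422 / 3.474 = 0.1215.
Substrate removed = Q·(S₀ − S) = 58500 m³/d × (142 − 6.07) g/m³ = 7.95×10^6 g/d = 7952 kg/d.
Net sludge production P_X = 0.1215 × 7952 = 966.0 kg VSS/d.
R_O = Q·ΔS − 1.42 P_X = 7952 − 1372 = 6580 kg O₂/d.

R_O ≈ 6580 kg O₂/d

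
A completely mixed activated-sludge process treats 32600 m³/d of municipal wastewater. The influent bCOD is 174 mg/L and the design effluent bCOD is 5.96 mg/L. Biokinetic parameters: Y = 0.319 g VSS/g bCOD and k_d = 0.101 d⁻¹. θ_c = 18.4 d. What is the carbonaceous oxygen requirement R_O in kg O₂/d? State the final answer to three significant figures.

R_O ≈ 4610 kg O₂/d

The observed yield is Y_obs = Y/(1 + k_d·θ_c) = 0.319 / (1 + 0.101 × 18.4) = 0.319 / 2.858 = 0.1116 g VSS per g bCOD removed.
Q·(S₀ − S) = 32600 × (174 − 5.96) × 10⁻³ = 5478 kg/d removed.
P_X = Y_obs·Q·(S₀ − S) = 0.1116 × 5478 = 611.4 kg VSS/d.
R_O = Q·ΔS − 1.42 P_X = 5478 − 868.1 = 4610 kg O₂/d.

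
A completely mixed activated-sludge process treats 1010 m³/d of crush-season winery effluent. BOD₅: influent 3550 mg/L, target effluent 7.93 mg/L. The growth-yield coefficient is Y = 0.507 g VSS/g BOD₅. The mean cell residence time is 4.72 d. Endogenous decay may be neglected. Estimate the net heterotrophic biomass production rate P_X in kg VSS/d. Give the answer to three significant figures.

P_X ≈ 1810 kg VSS/d

Since k_d ≈ 0, Y_obs = Y = 0.507 g VSS/g BOD₅.
ΔS = 3550 − 7.93 = 3542 mg/L, so the substrate removal rate is 1010 × 3542/1000 = 3577 kg BOD₅/d.
P_X = Y_obs · Q(S₀ − S) = 0.5070 × 3577 = 1814 kg VSS/d.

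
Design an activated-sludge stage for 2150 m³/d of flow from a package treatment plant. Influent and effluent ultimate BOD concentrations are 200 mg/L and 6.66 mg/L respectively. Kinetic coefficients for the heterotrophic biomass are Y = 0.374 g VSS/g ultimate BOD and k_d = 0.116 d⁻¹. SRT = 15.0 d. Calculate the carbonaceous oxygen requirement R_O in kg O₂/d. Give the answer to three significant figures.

R_O ≈ 335 kg O₂/d

The observed yield is Y_obs = Y/(1 + k_d·θ_c) = 0.374 / (1 + 0.116 × 15.0) = 0.374 / 2.740 = 0.1365 g VSS per g ultimate BOD removed.
Mass of ultimate BOD removed per day: Q(S₀ − S) = 2150 × 193.3 g/m³ = 415.7 kg/d.
Net sludge production P_X = 0.1365 × 415.7 = 56.74 kg VSS/d.
Carbonaceous O₂ demand = substrate oxidised − cell-mass equivalent = 415.7 − 1.42 × 56.74 = 335.1 kg O₂/d.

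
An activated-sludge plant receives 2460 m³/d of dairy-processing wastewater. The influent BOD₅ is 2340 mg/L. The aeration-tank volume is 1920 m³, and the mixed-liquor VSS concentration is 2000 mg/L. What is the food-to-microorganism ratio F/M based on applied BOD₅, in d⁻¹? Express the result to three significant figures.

F/M ≈ 1.50 d⁻¹

Food-to-microorganism ratio F/M = Q S₀ / (V X) = 2460 × 2340 / (1920 × 2000) = 1.499 d⁻¹.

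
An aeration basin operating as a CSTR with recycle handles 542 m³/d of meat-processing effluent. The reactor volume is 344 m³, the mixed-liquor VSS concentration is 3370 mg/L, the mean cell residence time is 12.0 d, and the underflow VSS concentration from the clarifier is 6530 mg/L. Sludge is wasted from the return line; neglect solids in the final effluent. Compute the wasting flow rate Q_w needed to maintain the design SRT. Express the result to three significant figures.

Q_w = (V·X)/(θ_c X_r) = 344.0 × 3370 / (12.0 × 6530) = 14.79 m³/d.

Q_w ≈ 14.8 m³/d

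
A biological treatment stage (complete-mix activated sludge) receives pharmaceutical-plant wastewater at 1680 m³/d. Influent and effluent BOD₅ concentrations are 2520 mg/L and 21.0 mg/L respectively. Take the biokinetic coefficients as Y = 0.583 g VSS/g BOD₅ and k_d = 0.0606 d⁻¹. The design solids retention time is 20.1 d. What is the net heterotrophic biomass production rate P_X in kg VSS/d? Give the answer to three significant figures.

P_X ≈ 1100 kg VSS/d

Y_obs = Y / (1 + k_d θ_c) = 0.583 / (1 + 0.0606 × 20.1) = 0.583 / 2.218 = 0.2628.
Mass of BOD₅ removed per day: Q(S₀ − S) = 1680 × 2499 g/m³ = 4198 kg/d.
Biomass produced: P_X = Y_obs·Q·ΔS = 0.2628 × 4198 ≈ 1103 kg VSS/d.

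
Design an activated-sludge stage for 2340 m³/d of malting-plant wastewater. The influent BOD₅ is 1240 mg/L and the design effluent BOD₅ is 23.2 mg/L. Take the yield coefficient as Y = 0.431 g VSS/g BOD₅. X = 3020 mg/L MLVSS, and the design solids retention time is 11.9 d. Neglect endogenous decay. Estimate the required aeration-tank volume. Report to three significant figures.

V ≈ 4840 m³

Biomass mass balance (decay neglected): V·X = Y·Q·(S₀ − S)·θ_c, so V = 0.431 × 2340 × (1240 − 23.2) × 11.9 / 3020 = 4836 m³.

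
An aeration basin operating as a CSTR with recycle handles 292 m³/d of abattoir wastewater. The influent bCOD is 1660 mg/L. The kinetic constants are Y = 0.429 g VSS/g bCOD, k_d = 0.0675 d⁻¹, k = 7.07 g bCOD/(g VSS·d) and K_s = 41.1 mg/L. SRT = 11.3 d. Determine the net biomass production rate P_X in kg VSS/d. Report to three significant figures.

For a completely mixed reactor with recycle the Lawrence–McCarty relation gives S = K_s·(1 + k_d·θ_c) / [θ_c·(Y·k − k_d) − 1] = 41.1 × (1 + 0.0675 × 11.3) / [11.3 × (0.429 × 7.07 − 0.0675) − 1] = 72.45 / 32.51 = 2.228 mg/L.
Correct the yield for decay: Y_obs = Y/(1 + k_d θ_c) = 0.429 / (1 + 0.0675 × 11.3) = 0.429 / 1.763 = 0.2434.
Mass of bCOD removed per day: Q(S₀ − S) = 292 × 1658 g/m³ = 484.1 kg/d.
Net biomass production P_X = Y_obs × Q·(S₀ − S) = 0.2434 × 484.1 = 117.8 kg VSS/d.

P_X ≈ 118 kg VSS/d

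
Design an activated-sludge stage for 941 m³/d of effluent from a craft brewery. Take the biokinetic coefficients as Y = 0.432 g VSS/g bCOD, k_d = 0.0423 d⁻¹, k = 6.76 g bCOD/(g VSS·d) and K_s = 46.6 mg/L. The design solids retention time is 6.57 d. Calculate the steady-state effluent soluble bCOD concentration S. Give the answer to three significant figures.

For a completely mixed reactor with recycle the Lawrence–McCarty relation gives S = K_s·(1 + k_d·θ_c) / [θ_c·(Y·k − k_d) − 1] = 46.6 × (1 + 0.0423 × 6.57) / [6.57 × (0.432 × 6.76 − 0.0423) − 1] = 59.55 / 17.91 = 3.325 mg/L.

S ≈ 3.33 mg/L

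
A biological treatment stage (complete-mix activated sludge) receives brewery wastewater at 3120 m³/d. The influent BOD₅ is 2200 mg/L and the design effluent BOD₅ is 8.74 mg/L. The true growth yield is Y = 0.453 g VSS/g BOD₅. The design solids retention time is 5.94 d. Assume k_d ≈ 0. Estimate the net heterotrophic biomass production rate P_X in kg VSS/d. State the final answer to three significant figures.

Since k_d ≈ 0, Y_obs = Y = 0.453 g VSS/g BOD₅.
Mass of BOD₅ removed per day: Q(S₀ − S) = 3120 × 2191 g/m³ = 6837 kg/d.
P_X = Y_obs · Q(S₀ − S) = 0.4530 × 6837 = 3097 kg VSS/d.

P_X ≈ 3100 kg VSS/d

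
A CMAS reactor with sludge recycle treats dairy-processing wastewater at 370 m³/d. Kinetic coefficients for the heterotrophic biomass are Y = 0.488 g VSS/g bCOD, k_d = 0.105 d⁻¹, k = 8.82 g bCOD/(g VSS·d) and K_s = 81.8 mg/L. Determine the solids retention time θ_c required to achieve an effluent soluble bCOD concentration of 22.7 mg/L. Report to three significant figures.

θ_c ≈ 1.20 d

Specific growth rate at S = 22.7 mg/L: μ = YkS/(K_s+S) = 0.488·8.82·22.7/(81.8+22.7) = 0.9350 d⁻¹.
Then 1/θ_c = μ − k_d = 0.9350 − 0.105 = 0.8300 d⁻¹, giving θ_c = 1.205 d.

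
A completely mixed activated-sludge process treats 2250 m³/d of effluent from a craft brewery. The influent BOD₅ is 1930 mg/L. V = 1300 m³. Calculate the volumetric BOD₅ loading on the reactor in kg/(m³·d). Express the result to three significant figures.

L_v = Q S₀ / V = 2250 × 1930 × 10⁻³ / 1300 = 3.340 kg/(m³·d).

L_v ≈ 3.34 kg BOD₅/(m³·d)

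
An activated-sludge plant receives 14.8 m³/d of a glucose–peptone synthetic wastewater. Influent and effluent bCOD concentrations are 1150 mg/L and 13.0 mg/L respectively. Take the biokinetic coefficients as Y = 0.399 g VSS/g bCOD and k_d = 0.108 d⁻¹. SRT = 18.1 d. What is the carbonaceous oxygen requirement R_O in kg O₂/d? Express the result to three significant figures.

Observed yield with endogenous decay: Y_obs = Y / (1 + k_d·θ_c) = 0.399 / (1 + 0.108 × 18.1) = 0.399 / 2.955 = 0.1350 g VSS/g bCOD.
ΔS = 1150 − 13.0 = 1137 mg/L, so the substrate removal rate is 14.8 × 1137/1000 = 16.83 kg bCOD/d.
P_X = Y_obs·Q·(S₀ − S) = 0.1350 × 16.83 = 2.272 kg VSS/d.
R_O = Q·ΔS − 1.42 P_X = 16.83 − 3.227 = 13.60 kg O₂/d.

R_O ≈ 13.6 kg O₂/d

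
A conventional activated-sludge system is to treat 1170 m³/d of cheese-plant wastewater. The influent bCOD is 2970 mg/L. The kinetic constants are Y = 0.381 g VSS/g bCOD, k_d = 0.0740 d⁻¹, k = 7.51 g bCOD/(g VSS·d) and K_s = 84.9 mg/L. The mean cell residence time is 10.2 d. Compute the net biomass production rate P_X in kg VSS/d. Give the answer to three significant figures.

P_X ≈ 753 kg VSS/d

Effluent substrate depends only on kinetics and SRT: S = K_s(1 + k_d θ_c) / [θ_c(Yk − k_d) − 1] = 84.9 × (1 + 0.0740 × 10.2) / [10.2 × (0.381 × 7.51 − 0.0740) − 1] = 149.0 / 27.43 = 5.431 mg/L.
Correct the yield for decay: Y_obs = Y/(1 + k_d θ_c) = 0.381 / (1 + 0.0740 × 10.2) = 0.381 / 1.755 = 0.2171.
Substrate removed = Q·(S₀ − S) = 1170 m³/d × (2970 − 5.43) g/m³ = 3.47×10^6 g/d = 3469 kg/d.
P_X = Y_obs · Q(S₀ − S) = 0.2171 × 3469 = 753.1 kg VSS/d.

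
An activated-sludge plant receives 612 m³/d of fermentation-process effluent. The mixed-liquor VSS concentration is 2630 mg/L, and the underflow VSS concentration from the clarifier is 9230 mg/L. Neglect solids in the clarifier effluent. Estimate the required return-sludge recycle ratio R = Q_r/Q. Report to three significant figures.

Solids balance on the clarifier gives (1+R)X = R·X_r, so R = X/(X_r − X) = 2630 / (9230 − 2630) = 0.3985.

R ≈ 0.398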